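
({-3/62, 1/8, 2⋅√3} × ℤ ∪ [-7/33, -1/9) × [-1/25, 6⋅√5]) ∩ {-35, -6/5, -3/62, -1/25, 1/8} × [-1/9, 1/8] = {-3/62, 1/8} × {0}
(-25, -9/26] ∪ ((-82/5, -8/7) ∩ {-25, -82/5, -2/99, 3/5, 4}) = (-25, -9/26]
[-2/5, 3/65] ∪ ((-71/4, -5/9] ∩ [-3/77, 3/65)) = [-2/5, 3/65]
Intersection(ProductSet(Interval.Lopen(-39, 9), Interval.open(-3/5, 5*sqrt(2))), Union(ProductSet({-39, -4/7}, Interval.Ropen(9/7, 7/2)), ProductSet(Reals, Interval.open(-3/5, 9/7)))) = Union(ProductSet({-4/7}, Interval.Ropen(9/7, 7/2)), ProductSet(Interval.Lopen(-39, 9), Interval.open(-3/5, 9/7)))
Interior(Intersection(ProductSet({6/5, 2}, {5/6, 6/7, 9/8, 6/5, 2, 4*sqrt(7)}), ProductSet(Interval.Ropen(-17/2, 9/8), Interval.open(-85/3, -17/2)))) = EmptySet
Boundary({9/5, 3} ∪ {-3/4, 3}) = {-3/4, 9/5, 3}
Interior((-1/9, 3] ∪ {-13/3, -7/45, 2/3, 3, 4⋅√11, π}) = (-1/9, 3)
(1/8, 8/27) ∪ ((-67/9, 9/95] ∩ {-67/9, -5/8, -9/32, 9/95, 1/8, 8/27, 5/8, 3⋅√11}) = {-5/8, -9/32, 9/95} ∪ (1/8, 8/27)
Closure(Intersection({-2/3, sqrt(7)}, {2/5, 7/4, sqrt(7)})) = {sqrt(7)}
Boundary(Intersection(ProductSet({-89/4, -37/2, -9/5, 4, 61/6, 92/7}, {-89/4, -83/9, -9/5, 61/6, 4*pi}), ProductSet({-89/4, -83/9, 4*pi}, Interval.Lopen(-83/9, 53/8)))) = ProductSet({-89/4}, {-9/5})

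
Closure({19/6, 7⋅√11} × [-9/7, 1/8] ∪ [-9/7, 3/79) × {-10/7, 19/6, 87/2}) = ([-9/7, 3/79] × {-10/7, 19/6, 87/2}) ∪ ({19/6, 7⋅√11} × [-9/7, 1/8])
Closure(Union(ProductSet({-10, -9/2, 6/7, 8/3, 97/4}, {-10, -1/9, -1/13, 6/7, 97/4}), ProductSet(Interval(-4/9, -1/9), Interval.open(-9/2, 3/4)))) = Union(ProductSet({-10, -9/2, 6/7, 8/3, 97/4}, {-10, -1/9, -1/13, 6/7, 97/4}), ProductSet(Interval(-4/9, -1/9), Interval(-9/2, 3/4)))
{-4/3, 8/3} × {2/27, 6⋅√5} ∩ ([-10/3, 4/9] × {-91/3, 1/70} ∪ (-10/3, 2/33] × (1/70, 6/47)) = {-4/3} × {2/27}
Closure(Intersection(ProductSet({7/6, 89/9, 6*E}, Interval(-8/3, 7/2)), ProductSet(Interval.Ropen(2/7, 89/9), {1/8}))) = ProductSet({7/6}, {1/8})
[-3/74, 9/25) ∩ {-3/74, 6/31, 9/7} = {-3/74, 6/31}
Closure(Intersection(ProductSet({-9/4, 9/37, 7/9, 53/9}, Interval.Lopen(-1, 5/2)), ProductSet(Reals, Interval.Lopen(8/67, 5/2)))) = ProductSet({-9/4, 9/37, 7/9, 53/9}, Interval(8/67, 5/2))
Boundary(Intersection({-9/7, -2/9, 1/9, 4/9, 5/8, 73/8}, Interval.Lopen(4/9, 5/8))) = {5/8}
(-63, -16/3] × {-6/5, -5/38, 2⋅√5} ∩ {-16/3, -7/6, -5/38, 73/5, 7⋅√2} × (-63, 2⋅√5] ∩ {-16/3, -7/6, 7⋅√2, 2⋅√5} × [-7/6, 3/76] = {-16/3} × {-5/38}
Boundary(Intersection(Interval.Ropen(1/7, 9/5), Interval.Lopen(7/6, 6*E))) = {7/6, 9/5}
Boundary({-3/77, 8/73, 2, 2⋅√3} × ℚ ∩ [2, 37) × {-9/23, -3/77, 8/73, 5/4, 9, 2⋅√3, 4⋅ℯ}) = {2, 2⋅√3} × {-9/23, -3/77, 8/73, 5/4, 9}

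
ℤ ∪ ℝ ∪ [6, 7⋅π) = (-∞, ∞)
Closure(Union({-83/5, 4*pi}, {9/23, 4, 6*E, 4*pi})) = {-83/5, 9/23, 4, 6*E, 4*pi}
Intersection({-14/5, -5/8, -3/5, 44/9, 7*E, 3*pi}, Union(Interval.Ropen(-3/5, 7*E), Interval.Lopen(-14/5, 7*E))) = {-5/8, -3/5, 44/9, 7*E, 3*pi}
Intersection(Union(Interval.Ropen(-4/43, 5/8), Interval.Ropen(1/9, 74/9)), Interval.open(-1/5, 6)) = Interval.Ropen(-4/43, 6)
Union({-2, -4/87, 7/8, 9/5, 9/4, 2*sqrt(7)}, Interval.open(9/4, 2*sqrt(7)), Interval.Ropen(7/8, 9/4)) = Union({-2, -4/87}, Interval(7/8, 2*sqrt(7)))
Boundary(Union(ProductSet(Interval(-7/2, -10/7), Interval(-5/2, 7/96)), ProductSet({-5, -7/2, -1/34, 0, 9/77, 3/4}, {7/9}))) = Union(ProductSet({-7/2, -10/7}, Interval(-5/2, 7/96)), ProductSet({-5, -7/2, -1/34, 0, 9/77, 3/4}, {7/9}), ProductSet(Interval(-7/2, -10/7), {-5/2, 7/96}))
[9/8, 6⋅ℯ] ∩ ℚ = ℚ ∩ [9/8, 6⋅ℯ]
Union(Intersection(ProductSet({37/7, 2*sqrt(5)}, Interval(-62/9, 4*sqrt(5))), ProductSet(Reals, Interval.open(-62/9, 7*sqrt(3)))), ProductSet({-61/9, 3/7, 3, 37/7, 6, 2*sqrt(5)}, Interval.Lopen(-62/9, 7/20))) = Union(ProductSet({37/7, 2*sqrt(5)}, Interval.Lopen(-62/9, 4*sqrt(5))), ProductSet({-61/9, 3/7, 3, 37/7, 6, 2*sqrt(5)}, Interval.Lopen(-62/9, 7/20)))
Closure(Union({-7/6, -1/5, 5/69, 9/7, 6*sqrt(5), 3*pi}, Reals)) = Reals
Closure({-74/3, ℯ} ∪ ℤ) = ℤ ∪ {-74/3, ℯ}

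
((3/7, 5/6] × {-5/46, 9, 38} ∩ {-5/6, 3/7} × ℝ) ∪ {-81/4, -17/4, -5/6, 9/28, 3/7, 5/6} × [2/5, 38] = {-81/4, -17/4, -5/6, 9/28, 3/7, 5/6} × [2/5, 38]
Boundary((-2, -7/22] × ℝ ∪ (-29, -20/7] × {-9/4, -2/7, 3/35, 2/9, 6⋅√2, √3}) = ({-2, -7/22} × ℝ) ∪ ([-29, -20/7] × {-9/4, -2/7, 3/35, 2/9, 6⋅√2, √3})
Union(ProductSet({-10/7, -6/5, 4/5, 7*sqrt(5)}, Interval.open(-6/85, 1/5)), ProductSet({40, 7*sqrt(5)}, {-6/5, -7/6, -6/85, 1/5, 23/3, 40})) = Union(ProductSet({40, 7*sqrt(5)}, {-6/5, -7/6, -6/85, 1/5, 23/3, 40}), ProductSet({-10/7, -6/5, 4/5, 7*sqrt(5)}, Interval.open(-6/85, 1/5)))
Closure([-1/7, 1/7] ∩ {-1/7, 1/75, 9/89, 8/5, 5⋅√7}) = {-1/7, 1/75, 9/89}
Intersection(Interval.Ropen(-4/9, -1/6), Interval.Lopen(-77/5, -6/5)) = EmptySet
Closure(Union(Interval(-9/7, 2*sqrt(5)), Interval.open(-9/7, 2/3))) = Interval(-9/7, 2*sqrt(5))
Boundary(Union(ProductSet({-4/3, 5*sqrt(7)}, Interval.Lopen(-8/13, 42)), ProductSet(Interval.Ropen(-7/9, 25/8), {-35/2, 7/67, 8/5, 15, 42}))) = Union(ProductSet({-4/3, 5*sqrt(7)}, Interval(-8/13, 42)), ProductSet(Interval(-7/9, 25/8), {-35/2, 7/67, 8/5, 15, 42}))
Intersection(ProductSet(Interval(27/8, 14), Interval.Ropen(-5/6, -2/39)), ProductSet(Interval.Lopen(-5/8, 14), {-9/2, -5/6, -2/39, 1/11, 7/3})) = ProductSet(Interval(27/8, 14), {-5/6})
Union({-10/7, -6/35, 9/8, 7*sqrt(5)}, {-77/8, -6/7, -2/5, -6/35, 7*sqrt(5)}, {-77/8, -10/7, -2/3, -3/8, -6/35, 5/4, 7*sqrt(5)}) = {-77/8, -10/7, -6/7, -2/3, -2/5, -3/8, -6/35, 9/8, 5/4, 7*sqrt(5)}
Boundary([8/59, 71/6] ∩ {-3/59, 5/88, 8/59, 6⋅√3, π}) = {8/59, 6⋅√3, π}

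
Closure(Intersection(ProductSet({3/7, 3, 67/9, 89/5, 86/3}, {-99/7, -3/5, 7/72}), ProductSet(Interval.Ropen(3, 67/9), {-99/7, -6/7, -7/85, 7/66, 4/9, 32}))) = ProductSet({3}, {-99/7})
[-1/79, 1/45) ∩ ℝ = [-1/79, 1/45)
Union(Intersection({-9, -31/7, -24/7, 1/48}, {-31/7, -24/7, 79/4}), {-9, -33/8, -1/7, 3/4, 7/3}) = {-9, -31/7, -33/8, -24/7, -1/7, 3/4, 7/3}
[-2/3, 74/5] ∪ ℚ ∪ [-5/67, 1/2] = ℚ ∪ [-2/3, 74/5]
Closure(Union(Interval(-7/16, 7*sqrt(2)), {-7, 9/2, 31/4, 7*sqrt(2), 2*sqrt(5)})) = Union({-7}, Interval(-7/16, 7*sqrt(2)))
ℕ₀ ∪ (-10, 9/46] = (-10, 9/46] ∪ ℕ₀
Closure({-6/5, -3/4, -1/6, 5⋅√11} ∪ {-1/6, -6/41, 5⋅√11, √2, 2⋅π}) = {-6/5, -3/4, -1/6, -6/41, 5⋅√11, √2, 2⋅π}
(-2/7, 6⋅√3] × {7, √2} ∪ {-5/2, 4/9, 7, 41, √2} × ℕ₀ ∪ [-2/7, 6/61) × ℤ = ([-2/7, 6/61) × ℤ) ∪ ({-5/2, 4/9, 7, 41, √2} × ℕ₀) ∪ ((-2/7, 6⋅√3] × {7, √2})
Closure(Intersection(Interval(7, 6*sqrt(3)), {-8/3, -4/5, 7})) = {7}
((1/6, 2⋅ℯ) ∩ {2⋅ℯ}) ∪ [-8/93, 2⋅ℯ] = [-8/93, 2⋅ℯ]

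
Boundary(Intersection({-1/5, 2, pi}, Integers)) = {2}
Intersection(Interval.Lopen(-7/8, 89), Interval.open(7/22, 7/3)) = Interval.open(7/22, 7/3)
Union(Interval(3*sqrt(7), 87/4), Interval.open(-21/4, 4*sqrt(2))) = Union(Interval.open(-21/4, 4*sqrt(2)), Interval(3*sqrt(7), 87/4))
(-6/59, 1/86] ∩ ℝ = (-6/59, 1/86]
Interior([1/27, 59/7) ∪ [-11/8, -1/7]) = (-11/8, -1/7) ∪ (1/27, 59/7)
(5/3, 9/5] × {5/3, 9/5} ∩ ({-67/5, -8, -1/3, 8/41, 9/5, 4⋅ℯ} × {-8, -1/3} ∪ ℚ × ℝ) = (ℚ ∩ (5/3, 9/5]) × {5/3, 9/5}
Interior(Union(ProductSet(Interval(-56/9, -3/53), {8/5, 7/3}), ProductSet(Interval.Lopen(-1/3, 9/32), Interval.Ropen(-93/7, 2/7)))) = ProductSet(Interval.open(-1/3, 9/32), Interval.open(-93/7, 2/7))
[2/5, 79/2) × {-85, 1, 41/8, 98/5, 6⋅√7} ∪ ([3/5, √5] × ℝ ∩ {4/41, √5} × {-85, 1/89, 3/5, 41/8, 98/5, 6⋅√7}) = ({√5} × {-85, 1/89, 3/5, 41/8, 98/5, 6⋅√7}) ∪ ([2/5, 79/2) × {-85, 1, 41/8, 98/5, 6⋅√7})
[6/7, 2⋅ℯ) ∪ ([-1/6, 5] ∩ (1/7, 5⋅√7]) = (1/7, 2⋅ℯ)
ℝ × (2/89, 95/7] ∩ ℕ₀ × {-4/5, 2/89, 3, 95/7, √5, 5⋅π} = ℕ₀ × {3, 95/7, √5}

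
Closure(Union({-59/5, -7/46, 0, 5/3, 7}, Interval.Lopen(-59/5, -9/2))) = Union({-7/46, 0, 5/3, 7}, Interval(-59/5, -9/2))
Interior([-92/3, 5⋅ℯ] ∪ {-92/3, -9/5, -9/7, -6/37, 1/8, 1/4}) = (-92/3, 5⋅ℯ)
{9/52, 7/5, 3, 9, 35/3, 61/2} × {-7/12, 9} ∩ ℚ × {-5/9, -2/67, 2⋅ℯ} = ∅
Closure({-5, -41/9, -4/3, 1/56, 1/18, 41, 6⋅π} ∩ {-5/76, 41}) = {41}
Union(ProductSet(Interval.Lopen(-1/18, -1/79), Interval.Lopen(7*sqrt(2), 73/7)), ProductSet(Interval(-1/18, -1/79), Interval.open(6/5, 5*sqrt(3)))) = Union(ProductSet(Interval(-1/18, -1/79), Interval.open(6/5, 5*sqrt(3))), ProductSet(Interval.Lopen(-1/18, -1/79), Interval.Lopen(7*sqrt(2), 73/7)))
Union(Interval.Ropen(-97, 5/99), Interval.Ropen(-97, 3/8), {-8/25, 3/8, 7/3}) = Union({7/3}, Interval(-97, 3/8))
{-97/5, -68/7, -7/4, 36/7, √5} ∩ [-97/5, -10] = {-97/5}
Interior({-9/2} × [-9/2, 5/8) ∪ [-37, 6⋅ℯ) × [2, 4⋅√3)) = (-37, 6⋅ℯ) × (2, 4⋅√3)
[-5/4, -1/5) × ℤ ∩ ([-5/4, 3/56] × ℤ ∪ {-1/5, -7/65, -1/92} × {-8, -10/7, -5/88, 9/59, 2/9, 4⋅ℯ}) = [-5/4, -1/5) × ℤ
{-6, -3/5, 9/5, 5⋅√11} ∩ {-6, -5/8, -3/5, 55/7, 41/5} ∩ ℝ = {-6, -3/5}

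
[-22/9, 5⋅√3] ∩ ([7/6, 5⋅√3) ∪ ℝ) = [-22/9, 5⋅√3]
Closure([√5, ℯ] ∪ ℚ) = ℚ ∪ (-∞, ∞)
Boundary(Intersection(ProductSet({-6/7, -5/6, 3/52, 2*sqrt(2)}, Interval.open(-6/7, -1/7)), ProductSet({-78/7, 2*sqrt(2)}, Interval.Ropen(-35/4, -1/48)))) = ProductSet({2*sqrt(2)}, Interval(-6/7, -1/7))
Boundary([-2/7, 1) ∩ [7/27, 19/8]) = {7/27, 1}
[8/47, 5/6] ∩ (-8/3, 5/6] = [8/47, 5/6]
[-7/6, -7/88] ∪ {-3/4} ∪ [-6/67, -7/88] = [-7/6, -7/88]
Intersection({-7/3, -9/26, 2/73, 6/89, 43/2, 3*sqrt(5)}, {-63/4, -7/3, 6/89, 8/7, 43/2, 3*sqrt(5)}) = {-7/3, 6/89, 43/2, 3*sqrt(5)}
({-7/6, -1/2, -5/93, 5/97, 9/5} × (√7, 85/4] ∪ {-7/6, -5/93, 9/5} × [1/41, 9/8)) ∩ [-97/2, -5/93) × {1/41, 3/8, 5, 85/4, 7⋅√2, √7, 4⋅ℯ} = ({-7/6} × {1/41, 3/8}) ∪ ({-7/6, -1/2} × {5, 85/4, 7⋅√2, 4⋅ℯ})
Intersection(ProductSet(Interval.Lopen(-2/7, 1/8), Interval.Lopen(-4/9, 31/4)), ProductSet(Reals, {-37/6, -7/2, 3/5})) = ProductSet(Interval.Lopen(-2/7, 1/8), {3/5})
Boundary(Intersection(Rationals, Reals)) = Reals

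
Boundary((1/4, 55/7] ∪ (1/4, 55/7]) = {1/4, 55/7}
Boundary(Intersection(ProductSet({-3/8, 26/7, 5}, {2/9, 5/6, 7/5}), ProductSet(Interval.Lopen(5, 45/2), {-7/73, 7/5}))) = EmptySet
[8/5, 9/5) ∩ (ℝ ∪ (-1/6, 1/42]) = [8/5, 9/5)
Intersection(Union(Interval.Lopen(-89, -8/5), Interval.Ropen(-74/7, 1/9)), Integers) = Range(-88, 1, 1)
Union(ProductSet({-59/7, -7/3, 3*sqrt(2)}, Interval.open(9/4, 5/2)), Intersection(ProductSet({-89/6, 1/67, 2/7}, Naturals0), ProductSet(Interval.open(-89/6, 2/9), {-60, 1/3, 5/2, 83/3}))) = ProductSet({-59/7, -7/3, 3*sqrt(2)}, Interval.open(9/4, 5/2))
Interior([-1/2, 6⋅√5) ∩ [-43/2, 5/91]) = (-1/2, 5/91)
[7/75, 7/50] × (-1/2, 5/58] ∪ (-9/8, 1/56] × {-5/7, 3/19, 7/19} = ((-9/8, 1/56] × {-5/7, 3/19, 7/19}) ∪ ([7/75, 7/50] × (-1/2, 5/58])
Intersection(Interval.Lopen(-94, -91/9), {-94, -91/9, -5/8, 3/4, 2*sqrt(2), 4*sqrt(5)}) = {-91/9}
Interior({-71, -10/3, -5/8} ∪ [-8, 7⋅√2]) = (-8, 7⋅√2)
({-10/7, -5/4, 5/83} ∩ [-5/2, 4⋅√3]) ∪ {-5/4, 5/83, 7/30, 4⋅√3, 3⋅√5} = {-10/7, -5/4, 5/83, 7/30, 4⋅√3, 3⋅√5}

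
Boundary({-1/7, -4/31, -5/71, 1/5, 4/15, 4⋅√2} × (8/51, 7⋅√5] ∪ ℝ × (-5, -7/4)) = (ℝ × {-5, -7/4}) ∪ ({-1/7, -4/31, -5/71, 1/5, 4/15, 4⋅√2} × [8/51, 7⋅√5])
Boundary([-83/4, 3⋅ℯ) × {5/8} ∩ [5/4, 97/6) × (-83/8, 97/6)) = [5/4, 3⋅ℯ] × {5/8}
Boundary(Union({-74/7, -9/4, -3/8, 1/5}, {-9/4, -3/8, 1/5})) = {-74/7, -9/4, -3/8, 1/5}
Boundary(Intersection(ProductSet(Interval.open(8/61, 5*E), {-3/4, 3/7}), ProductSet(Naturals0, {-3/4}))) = ProductSet(Range(1, 14, 1), {-3/4})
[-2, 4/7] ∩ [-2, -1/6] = [-2, -1/6]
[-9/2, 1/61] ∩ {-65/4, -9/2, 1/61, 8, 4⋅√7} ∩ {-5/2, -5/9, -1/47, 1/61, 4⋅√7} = {1/61}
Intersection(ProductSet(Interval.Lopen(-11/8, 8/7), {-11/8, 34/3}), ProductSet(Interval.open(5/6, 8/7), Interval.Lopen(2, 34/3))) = ProductSet(Interval.open(5/6, 8/7), {34/3})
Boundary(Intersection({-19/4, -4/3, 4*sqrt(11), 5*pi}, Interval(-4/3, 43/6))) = {-4/3}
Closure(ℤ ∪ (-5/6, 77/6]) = ℤ ∪ [-5/6, 77/6]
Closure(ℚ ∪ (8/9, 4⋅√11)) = ℚ ∪ (-∞, ∞)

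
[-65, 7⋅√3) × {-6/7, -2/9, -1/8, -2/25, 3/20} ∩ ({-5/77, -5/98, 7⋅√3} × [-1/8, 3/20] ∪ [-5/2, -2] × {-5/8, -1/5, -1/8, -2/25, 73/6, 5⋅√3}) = ({-5/77, -5/98} × {-1/8, -2/25, 3/20}) ∪ ([-5/2, -2] × {-1/8, -2/25})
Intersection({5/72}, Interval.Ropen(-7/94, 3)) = {5/72}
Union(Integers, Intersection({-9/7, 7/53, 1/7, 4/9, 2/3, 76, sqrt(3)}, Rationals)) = Union({-9/7, 7/53, 1/7, 4/9, 2/3}, Integers)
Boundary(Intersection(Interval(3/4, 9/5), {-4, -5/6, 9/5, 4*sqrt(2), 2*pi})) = {9/5}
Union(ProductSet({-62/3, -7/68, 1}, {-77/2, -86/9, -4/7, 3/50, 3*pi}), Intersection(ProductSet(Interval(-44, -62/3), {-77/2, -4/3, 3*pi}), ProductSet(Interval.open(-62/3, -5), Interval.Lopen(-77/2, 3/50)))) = ProductSet({-62/3, -7/68, 1}, {-77/2, -86/9, -4/7, 3/50, 3*pi})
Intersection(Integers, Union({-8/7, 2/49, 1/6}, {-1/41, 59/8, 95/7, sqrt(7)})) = EmptySet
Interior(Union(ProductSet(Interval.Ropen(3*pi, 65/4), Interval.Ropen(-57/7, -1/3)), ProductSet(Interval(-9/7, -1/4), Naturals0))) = ProductSet(Interval.open(3*pi, 65/4), Interval.open(-57/7, -1/3))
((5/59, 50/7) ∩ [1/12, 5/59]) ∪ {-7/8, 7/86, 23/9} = {-7/8, 7/86, 23/9}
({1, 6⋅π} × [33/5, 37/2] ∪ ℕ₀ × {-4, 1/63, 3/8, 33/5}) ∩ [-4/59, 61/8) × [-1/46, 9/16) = {0, 1, …, 7} × {1/63, 3/8}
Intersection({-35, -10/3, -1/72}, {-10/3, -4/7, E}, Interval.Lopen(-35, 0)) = {-10/3}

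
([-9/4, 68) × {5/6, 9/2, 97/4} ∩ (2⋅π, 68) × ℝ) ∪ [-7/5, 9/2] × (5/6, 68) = ([-7/5, 9/2] × (5/6, 68)) ∪ ((2⋅π, 68) × {5/6, 9/2, 97/4})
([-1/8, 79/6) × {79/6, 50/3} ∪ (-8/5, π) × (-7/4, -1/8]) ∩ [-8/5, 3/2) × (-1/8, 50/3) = [-1/8, 3/2) × {79/6}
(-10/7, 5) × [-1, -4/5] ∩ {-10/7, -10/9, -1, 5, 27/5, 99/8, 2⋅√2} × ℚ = {-10/9, -1, 2⋅√2} × (ℚ ∩ [-1, -4/5])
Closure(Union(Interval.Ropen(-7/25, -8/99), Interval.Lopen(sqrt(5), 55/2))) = Union(Interval(-7/25, -8/99), Interval(sqrt(5), 55/2))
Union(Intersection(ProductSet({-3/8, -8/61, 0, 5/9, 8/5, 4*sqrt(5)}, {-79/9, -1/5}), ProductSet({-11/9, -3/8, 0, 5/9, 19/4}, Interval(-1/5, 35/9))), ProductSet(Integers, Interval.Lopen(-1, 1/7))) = Union(ProductSet({-3/8, 0, 5/9}, {-1/5}), ProductSet(Integers, Interval.Lopen(-1, 1/7)))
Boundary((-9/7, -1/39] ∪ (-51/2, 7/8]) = {-51/2, 7/8}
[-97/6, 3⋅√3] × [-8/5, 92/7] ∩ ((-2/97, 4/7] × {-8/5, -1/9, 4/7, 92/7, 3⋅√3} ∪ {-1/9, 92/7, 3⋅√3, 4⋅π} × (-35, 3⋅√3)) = ((-2/97, 4/7] × {-8/5, -1/9, 4/7, 92/7, 3⋅√3}) ∪ ({-1/9, 3⋅√3} × [-8/5, 3⋅√3))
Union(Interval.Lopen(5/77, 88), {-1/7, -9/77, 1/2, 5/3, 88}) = Union({-1/7, -9/77}, Interval.Lopen(5/77, 88))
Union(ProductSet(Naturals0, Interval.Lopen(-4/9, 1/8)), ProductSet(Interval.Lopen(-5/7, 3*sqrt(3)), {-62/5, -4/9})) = Union(ProductSet(Interval.Lopen(-5/7, 3*sqrt(3)), {-62/5, -4/9}), ProductSet(Naturals0, Interval.Lopen(-4/9, 1/8)))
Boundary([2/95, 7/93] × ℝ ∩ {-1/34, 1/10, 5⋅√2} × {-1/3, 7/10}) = ∅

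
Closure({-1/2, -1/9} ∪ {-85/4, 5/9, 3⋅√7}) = {-85/4, -1/2, -1/9, 5/9, 3⋅√7}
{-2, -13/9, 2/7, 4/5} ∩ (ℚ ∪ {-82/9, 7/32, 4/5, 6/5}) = {-2, -13/9, 2/7, 4/5}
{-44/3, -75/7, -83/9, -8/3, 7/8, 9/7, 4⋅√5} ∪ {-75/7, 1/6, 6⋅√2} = {-44/3, -75/7, -83/9, -8/3, 1/6, 7/8, 9/7, 6⋅√2, 4⋅√5}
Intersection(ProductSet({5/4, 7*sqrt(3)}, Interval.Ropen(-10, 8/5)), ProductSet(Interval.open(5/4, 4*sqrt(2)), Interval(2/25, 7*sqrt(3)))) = EmptySet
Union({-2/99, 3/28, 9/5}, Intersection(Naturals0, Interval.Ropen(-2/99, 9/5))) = Union({-2/99, 3/28, 9/5}, Range(0, 2, 1))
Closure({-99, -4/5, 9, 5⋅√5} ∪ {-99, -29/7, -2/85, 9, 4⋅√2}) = {-99, -29/7, -4/5, -2/85, 9, 4⋅√2, 5⋅√5}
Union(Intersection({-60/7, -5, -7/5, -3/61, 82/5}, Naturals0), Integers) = Integers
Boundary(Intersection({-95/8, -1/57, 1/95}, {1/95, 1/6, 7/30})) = {1/95}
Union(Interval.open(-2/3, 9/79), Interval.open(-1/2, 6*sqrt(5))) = Interval.open(-2/3, 6*sqrt(5))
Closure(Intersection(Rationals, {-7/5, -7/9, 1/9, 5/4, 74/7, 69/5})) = {-7/5, -7/9, 1/9, 5/4, 74/7, 69/5}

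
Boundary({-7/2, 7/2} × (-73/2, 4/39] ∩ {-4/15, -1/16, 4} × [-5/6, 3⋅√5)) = ∅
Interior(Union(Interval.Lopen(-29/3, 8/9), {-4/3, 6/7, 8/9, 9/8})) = Interval.open(-29/3, 8/9)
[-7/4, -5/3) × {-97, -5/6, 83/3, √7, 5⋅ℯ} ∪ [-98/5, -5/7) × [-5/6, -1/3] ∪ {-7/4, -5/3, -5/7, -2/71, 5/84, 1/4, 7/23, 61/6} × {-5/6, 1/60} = ([-98/5, -5/7) × [-5/6, -1/3]) ∪ ({-7/4, -5/3, -5/7, -2/71, 5/84, 1/4, 7/23, 61/6} × {-5/6, 1/60}) ∪ ([-7/4, -5/3) × {-97, -5/6, 83/3, √7, 5⋅ℯ})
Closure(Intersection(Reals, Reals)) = Reals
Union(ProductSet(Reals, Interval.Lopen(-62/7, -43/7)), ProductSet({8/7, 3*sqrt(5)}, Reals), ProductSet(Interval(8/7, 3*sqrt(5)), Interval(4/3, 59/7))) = Union(ProductSet({8/7, 3*sqrt(5)}, Reals), ProductSet(Interval(8/7, 3*sqrt(5)), Interval(4/3, 59/7)), ProductSet(Reals, Interval.Lopen(-62/7, -43/7)))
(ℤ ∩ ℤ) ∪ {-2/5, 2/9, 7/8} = ℤ ∪ {-2/5, 2/9, 7/8}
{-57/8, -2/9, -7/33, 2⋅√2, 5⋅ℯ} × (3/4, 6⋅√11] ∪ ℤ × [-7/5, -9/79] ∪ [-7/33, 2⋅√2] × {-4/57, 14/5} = (ℤ × [-7/5, -9/79]) ∪ ([-7/33, 2⋅√2] × {-4/57, 14/5}) ∪ ({-57/8, -2/9, -7/33, 2⋅√2, 5⋅ℯ} × (3/4, 6⋅√11])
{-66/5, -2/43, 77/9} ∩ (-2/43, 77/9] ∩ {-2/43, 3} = ∅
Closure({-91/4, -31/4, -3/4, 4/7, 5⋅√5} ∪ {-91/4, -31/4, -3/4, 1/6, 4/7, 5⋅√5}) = {-91/4, -31/4, -3/4, 1/6, 4/7, 5⋅√5}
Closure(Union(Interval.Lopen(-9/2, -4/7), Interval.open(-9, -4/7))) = Interval(-9, -4/7)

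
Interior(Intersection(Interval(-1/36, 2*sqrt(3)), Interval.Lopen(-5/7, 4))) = Interval.open(-1/36, 2*sqrt(3))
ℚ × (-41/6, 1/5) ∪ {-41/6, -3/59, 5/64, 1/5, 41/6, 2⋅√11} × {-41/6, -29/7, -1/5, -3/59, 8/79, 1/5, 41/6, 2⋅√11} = (ℚ × (-41/6, 1/5)) ∪ ({-41/6, -3/59, 5/64, 1/5, 41/6, 2⋅√11} × {-41/6, -29/7, -1/5, -3/59, 8/79, 1/5, 41/6, 2⋅√11})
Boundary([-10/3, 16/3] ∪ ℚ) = (-∞, -10/3] ∪ [16/3, ∞)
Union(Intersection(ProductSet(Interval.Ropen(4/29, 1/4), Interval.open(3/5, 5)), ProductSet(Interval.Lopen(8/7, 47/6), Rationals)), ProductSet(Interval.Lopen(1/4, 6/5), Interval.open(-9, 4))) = ProductSet(Interval.Lopen(1/4, 6/5), Interval.open(-9, 4))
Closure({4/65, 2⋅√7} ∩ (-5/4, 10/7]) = {4/65}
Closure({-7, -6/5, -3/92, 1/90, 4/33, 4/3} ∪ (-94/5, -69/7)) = [-94/5, -69/7] ∪ {-7, -6/5, -3/92, 1/90, 4/33, 4/3}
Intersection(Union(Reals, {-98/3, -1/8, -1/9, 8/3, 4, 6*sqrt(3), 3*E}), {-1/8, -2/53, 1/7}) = {-1/8, -2/53, 1/7}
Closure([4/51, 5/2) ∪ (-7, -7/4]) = [-7, -7/4] ∪ [4/51, 5/2]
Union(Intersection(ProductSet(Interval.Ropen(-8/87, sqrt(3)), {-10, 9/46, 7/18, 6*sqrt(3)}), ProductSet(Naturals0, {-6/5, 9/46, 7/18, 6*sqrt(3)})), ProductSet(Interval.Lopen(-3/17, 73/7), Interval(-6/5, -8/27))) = Union(ProductSet(Interval.Lopen(-3/17, 73/7), Interval(-6/5, -8/27)), ProductSet(Range(0, 2, 1), {9/46, 7/18, 6*sqrt(3)}))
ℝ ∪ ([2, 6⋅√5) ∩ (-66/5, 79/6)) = (-∞, ∞)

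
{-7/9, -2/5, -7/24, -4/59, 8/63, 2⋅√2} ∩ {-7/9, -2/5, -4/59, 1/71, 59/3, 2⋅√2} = {-7/9, -2/5, -4/59, 2⋅√2}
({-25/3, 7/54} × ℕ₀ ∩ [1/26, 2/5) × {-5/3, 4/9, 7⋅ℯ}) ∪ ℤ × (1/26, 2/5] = ℤ × (1/26, 2/5]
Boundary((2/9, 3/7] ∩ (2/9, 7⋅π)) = {2/9, 3/7}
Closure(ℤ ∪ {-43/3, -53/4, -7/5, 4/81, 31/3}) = ℤ ∪ {-43/3, -53/4, -7/5, 4/81, 31/3}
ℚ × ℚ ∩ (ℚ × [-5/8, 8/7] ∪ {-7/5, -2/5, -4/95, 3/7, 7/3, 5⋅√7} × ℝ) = ({-7/5, -2/5, -4/95, 3/7, 7/3} × ℚ) ∪ (ℚ × (ℚ ∩ [-5/8, 8/7]))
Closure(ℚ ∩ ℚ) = ℝ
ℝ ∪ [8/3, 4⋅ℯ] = (-∞, ∞)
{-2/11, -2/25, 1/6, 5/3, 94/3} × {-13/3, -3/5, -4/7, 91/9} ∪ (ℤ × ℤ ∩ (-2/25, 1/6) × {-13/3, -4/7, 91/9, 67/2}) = {-2/11, -2/25, 1/6, 5/3, 94/3} × {-13/3, -3/5, -4/7, 91/9}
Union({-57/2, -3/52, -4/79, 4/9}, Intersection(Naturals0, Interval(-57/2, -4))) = {-57/2, -3/52, -4/79, 4/9}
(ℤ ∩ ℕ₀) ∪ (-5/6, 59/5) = (-5/6, 59/5) ∪ ℕ₀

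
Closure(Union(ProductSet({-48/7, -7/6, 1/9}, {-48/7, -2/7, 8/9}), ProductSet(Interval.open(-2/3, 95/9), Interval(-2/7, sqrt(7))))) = Union(ProductSet({-48/7, -7/6, 1/9}, {-48/7, -2/7, 8/9}), ProductSet(Interval(-2/3, 95/9), Interval(-2/7, sqrt(7))))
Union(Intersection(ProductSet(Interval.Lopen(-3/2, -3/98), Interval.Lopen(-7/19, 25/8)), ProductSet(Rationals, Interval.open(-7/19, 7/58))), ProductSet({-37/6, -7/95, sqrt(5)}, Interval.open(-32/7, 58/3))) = Union(ProductSet({-37/6, -7/95, sqrt(5)}, Interval.open(-32/7, 58/3)), ProductSet(Intersection(Interval.Lopen(-3/2, -3/98), Rationals), Interval.open(-7/19, 7/58)))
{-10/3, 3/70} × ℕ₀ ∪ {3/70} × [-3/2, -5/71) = ({-10/3, 3/70} × ℕ₀) ∪ ({3/70} × [-3/2, -5/71))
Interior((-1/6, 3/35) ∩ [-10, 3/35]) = (-1/6, 3/35)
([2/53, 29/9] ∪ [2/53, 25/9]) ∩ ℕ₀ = {1, 2, 3}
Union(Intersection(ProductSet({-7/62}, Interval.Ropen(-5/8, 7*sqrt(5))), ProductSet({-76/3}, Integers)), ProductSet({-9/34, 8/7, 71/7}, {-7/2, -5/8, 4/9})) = ProductSet({-9/34, 8/7, 71/7}, {-7/2, -5/8, 4/9})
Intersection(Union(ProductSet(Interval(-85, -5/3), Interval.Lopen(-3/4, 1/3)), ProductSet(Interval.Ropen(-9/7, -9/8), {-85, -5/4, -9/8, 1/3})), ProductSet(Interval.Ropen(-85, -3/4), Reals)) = Union(ProductSet(Interval(-85, -5/3), Interval.Lopen(-3/4, 1/3)), ProductSet(Interval.Ropen(-9/7, -9/8), {-85, -5/4, -9/8, 1/3}))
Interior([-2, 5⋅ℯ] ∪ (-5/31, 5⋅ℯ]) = (-2, 5⋅ℯ)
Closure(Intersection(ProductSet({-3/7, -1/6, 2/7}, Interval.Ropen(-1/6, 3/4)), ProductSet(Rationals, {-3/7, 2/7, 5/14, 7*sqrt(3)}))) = ProductSet({-3/7, -1/6, 2/7}, {2/7, 5/14})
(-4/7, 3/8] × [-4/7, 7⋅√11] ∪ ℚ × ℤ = (ℚ × ℤ) ∪ ((-4/7, 3/8] × [-4/7, 7⋅√11])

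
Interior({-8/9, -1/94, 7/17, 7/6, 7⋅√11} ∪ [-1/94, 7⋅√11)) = (-1/94, 7⋅√11)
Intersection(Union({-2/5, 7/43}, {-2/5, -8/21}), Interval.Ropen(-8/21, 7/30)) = {-8/21, 7/43}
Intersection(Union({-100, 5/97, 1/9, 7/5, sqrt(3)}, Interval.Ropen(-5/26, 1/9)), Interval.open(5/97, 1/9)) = Interval.open(5/97, 1/9)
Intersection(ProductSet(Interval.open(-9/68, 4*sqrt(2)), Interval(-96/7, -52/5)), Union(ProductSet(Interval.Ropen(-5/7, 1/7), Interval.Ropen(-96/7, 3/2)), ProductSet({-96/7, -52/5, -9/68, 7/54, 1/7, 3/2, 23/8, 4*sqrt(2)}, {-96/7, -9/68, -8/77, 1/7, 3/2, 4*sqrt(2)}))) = Union(ProductSet({7/54, 1/7, 3/2, 23/8}, {-96/7}), ProductSet(Interval.open(-9/68, 1/7), Interval(-96/7, -52/5)))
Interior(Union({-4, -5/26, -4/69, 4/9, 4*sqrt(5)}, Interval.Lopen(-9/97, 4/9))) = Interval.open(-9/97, 4/9)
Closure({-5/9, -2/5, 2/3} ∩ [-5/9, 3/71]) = {-5/9, -2/5}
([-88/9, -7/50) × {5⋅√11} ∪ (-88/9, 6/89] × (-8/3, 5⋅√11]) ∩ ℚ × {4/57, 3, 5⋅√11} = ((ℚ ∩ [-88/9, -7/50)) × {5⋅√11}) ∪ ((ℚ ∩ (-88/9, 6/89]) × {4/57, 3, 5⋅√11})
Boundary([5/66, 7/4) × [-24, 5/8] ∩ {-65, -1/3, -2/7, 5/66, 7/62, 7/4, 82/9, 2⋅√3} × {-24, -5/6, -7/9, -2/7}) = {5/66, 7/62} × {-24, -5/6, -7/9, -2/7}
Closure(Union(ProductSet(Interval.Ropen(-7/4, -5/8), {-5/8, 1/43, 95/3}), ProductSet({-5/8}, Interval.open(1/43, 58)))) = Union(ProductSet({-5/8}, Interval(1/43, 58)), ProductSet(Interval(-7/4, -5/8), {-5/8, 1/43, 95/3}))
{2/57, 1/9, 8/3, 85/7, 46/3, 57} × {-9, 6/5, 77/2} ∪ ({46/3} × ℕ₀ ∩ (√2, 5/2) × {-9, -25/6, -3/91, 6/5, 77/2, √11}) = {2/57, 1/9, 8/3, 85/7, 46/3, 57} × {-9, 6/5, 77/2}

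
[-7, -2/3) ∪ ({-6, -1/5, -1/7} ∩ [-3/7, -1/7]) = [-7, -2/3) ∪ {-1/5, -1/7}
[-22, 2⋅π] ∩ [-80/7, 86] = [-80/7, 2⋅π]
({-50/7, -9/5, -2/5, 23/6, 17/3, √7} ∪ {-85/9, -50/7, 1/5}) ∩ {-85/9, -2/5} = {-85/9, -2/5}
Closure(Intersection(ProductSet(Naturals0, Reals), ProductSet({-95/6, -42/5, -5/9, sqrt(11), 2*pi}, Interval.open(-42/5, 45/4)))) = EmptySet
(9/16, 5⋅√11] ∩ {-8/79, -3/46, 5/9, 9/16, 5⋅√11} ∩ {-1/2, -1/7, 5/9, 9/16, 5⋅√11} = {5⋅√11}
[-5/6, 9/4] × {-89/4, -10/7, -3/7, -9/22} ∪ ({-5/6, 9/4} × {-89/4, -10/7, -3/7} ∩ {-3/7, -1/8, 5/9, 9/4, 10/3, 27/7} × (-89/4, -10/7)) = [-5/6, 9/4] × {-89/4, -10/7, -3/7, -9/22}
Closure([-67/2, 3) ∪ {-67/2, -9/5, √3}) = [-67/2, 3]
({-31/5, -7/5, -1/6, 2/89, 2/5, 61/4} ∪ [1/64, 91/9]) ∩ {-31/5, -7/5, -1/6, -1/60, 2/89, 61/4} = {-31/5, -7/5, -1/6, 2/89, 61/4}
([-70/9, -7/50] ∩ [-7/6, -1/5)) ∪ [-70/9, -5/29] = [-70/9, -5/29]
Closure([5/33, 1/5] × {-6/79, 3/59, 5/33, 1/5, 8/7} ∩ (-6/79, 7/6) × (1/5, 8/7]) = [5/33, 1/5] × {8/7}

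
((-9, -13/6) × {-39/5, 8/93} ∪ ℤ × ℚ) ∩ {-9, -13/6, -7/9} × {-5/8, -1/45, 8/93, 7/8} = {-9} × {-5/8, -1/45, 8/93, 7/8}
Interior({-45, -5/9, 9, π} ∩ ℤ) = ∅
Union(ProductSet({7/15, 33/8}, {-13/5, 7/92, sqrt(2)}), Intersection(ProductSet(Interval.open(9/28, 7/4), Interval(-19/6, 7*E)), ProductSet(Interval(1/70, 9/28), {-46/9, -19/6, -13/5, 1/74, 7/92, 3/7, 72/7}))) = ProductSet({7/15, 33/8}, {-13/5, 7/92, sqrt(2)})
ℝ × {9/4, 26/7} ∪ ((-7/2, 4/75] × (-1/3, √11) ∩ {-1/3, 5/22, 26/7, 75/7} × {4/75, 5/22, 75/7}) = (ℝ × {9/4, 26/7}) ∪ ({-1/3} × {4/75, 5/22})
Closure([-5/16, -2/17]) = [-5/16, -2/17]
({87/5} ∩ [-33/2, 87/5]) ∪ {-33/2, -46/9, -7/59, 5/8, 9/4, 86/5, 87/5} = {-33/2, -46/9, -7/59, 5/8, 9/4, 86/5, 87/5}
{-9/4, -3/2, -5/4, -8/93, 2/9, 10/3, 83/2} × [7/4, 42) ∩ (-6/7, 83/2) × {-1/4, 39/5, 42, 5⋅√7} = {-8/93, 2/9, 10/3} × {39/5, 5⋅√7}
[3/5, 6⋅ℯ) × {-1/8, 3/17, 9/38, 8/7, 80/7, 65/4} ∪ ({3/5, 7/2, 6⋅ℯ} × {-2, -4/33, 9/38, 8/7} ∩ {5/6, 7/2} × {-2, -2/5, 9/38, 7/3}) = ({7/2} × {-2, 9/38}) ∪ ([3/5, 6⋅ℯ) × {-1/8, 3/17, 9/38, 8/7, 80/7, 65/4})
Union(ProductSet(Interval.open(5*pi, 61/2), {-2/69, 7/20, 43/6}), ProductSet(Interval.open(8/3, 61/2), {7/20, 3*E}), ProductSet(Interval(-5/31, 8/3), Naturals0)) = Union(ProductSet(Interval(-5/31, 8/3), Naturals0), ProductSet(Interval.open(8/3, 61/2), {7/20, 3*E}), ProductSet(Interval.open(5*pi, 61/2), {-2/69, 7/20, 43/6}))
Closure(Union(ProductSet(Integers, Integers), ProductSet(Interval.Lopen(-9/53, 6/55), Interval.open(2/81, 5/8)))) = Union(ProductSet({-9/53, 6/55}, Interval(2/81, 5/8)), ProductSet(Integers, Integers), ProductSet(Interval(-9/53, 6/55), {2/81, 5/8}), ProductSet(Interval.Lopen(-9/53, 6/55), Interval.open(2/81, 5/8)))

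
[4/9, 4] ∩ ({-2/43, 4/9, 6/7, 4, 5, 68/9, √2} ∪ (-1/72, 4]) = [4/9, 4]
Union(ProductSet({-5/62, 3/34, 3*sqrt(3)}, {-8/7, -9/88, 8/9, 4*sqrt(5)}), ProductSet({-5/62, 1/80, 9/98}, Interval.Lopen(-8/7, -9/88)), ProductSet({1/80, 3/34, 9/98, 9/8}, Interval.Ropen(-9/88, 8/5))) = Union(ProductSet({-5/62, 1/80, 9/98}, Interval.Lopen(-8/7, -9/88)), ProductSet({-5/62, 3/34, 3*sqrt(3)}, {-8/7, -9/88, 8/9, 4*sqrt(5)}), ProductSet({1/80, 3/34, 9/98, 9/8}, Interval.Ropen(-9/88, 8/5)))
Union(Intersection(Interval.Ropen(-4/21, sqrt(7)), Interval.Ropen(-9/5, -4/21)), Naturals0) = Naturals0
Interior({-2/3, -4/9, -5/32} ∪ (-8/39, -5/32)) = (-8/39, -5/32)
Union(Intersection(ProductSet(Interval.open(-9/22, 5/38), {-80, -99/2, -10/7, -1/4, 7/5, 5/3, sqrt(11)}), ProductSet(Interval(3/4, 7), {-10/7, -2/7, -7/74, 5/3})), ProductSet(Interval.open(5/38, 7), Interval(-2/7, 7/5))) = ProductSet(Interval.open(5/38, 7), Interval(-2/7, 7/5))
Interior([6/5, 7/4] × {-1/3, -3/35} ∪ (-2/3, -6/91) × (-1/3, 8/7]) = (-2/3, -6/91) × (-1/3, 8/7)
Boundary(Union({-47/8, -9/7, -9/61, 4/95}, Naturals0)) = Union({-47/8, -9/7, -9/61, 4/95}, Naturals0)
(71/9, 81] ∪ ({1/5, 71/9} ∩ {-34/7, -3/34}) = (71/9, 81]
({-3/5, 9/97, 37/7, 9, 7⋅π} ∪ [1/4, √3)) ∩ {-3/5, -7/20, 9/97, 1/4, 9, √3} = {-3/5, 9/97, 1/4, 9}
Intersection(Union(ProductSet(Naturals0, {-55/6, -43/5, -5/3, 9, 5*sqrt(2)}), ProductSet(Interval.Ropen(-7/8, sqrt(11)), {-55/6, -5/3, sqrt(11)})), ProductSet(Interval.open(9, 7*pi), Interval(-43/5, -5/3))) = ProductSet(Range(10, 22, 1), {-43/5, -5/3})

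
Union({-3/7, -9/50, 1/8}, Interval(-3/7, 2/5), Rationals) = Union(Interval(-3/7, 2/5), Rationals)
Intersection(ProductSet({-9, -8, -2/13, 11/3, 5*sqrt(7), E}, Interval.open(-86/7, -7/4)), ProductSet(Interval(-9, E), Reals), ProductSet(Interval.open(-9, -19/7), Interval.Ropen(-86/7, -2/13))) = ProductSet({-8}, Interval.open(-86/7, -7/4))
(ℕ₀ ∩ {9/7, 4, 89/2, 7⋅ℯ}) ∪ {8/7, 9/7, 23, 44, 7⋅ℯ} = {8/7, 9/7, 4, 23, 44, 7⋅ℯ}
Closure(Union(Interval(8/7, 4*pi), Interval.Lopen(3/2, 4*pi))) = Interval(8/7, 4*pi)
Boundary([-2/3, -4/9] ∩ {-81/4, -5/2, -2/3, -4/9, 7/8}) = {-2/3, -4/9}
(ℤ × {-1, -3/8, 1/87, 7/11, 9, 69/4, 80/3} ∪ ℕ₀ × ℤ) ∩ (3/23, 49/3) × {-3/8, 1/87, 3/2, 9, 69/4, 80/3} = {1, 2, …, 16} × {-3/8, 1/87, 9, 69/4, 80/3}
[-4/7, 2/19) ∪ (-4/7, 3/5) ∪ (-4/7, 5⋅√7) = [-4/7, 5⋅√7)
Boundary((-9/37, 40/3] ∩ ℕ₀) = {0, 1, …, 13}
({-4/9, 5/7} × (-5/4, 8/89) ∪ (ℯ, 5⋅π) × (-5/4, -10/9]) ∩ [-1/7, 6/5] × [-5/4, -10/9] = {5/7} × (-5/4, -10/9]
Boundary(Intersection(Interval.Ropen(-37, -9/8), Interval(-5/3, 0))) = {-5/3, -9/8}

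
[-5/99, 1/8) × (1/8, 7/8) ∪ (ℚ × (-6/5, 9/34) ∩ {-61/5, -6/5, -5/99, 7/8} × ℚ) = ([-5/99, 1/8) × (1/8, 7/8)) ∪ ({-61/5, -6/5, -5/99, 7/8} × (ℚ ∩ (-6/5, 9/34)))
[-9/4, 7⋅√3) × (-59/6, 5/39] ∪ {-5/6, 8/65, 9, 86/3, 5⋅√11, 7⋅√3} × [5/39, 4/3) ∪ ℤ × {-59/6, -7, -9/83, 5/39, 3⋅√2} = (ℤ × {-59/6, -7, -9/83, 5/39, 3⋅√2}) ∪ ([-9/4, 7⋅√3) × (-59/6, 5/39]) ∪ ({-5/6, 8/65, 9, 86/3, 5⋅√11, 7⋅√3} × [5/39, 4/3))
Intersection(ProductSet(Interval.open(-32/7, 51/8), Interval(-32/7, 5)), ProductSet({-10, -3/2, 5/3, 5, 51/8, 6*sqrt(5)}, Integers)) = ProductSet({-3/2, 5/3, 5}, Range(-4, 6, 1))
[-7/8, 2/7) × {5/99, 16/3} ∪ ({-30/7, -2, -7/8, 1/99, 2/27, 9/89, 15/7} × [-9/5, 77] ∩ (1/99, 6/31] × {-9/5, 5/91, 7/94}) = ({2/27, 9/89} × {-9/5, 5/91, 7/94}) ∪ ([-7/8, 2/7) × {5/99, 16/3})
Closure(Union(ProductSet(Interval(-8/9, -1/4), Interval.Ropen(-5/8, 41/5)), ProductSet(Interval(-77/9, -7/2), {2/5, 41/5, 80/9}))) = Union(ProductSet(Interval(-77/9, -7/2), {2/5, 41/5, 80/9}), ProductSet(Interval(-8/9, -1/4), Interval(-5/8, 41/5)))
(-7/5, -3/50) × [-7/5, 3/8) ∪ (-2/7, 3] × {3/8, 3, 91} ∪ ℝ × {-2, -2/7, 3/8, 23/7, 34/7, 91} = (ℝ × {-2, -2/7, 3/8, 23/7, 34/7, 91}) ∪ ((-2/7, 3] × {3/8, 3, 91}) ∪ ((-7/5, -3/50) × [-7/5, 3/8))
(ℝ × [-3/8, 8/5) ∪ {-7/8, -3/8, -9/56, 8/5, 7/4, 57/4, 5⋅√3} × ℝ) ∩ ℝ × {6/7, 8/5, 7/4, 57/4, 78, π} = (ℝ × {6/7}) ∪ ({-7/8, -3/8, -9/56, 8/5, 7/4, 57/4, 5⋅√3} × {6/7, 8/5, 7/4, 57/4, 78, π})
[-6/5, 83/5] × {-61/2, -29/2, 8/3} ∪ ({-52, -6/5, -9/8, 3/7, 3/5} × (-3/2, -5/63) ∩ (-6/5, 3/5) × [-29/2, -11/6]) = [-6/5, 83/5] × {-61/2, -29/2, 8/3}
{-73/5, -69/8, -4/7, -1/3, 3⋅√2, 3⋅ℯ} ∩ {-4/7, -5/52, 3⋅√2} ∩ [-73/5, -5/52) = {-4/7}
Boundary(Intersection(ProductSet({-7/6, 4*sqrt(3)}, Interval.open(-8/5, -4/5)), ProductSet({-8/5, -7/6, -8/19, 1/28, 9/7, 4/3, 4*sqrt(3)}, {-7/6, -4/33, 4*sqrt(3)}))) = ProductSet({-7/6, 4*sqrt(3)}, {-7/6})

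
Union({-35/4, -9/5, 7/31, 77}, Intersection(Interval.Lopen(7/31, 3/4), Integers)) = {-35/4, -9/5, 7/31, 77}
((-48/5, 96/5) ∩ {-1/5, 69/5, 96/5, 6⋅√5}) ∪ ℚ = ℚ ∪ {6⋅√5}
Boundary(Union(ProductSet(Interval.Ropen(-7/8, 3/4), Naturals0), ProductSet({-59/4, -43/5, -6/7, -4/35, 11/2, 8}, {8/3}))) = Union(ProductSet({-59/4, -43/5, -6/7, -4/35, 11/2, 8}, {8/3}), ProductSet(Interval(-7/8, 3/4), Naturals0))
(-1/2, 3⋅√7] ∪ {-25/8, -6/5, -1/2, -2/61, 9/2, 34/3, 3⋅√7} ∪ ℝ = (-∞, ∞)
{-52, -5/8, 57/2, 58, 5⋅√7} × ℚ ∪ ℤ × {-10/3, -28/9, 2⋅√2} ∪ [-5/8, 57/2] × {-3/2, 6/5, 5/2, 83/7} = (ℤ × {-10/3, -28/9, 2⋅√2}) ∪ ([-5/8, 57/2] × {-3/2, 6/5, 5/2, 83/7}) ∪ ({-52, -5/8, 57/2, 58, 5⋅√7} × ℚ)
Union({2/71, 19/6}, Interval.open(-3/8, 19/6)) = Interval.Lopen(-3/8, 19/6)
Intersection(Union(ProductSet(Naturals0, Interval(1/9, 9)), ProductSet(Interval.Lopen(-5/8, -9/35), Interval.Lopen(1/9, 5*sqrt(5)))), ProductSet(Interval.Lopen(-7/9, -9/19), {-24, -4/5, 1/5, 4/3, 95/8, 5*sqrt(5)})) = ProductSet(Interval.Lopen(-5/8, -9/19), {1/5, 4/3, 5*sqrt(5)})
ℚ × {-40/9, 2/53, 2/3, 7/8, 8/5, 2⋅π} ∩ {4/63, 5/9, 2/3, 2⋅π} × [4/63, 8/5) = {4/63, 5/9, 2/3} × {2/3, 7/8}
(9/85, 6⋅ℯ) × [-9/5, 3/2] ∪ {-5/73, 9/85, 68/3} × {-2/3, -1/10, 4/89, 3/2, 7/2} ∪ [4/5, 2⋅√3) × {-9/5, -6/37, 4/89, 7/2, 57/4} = ({-5/73, 9/85, 68/3} × {-2/3, -1/10, 4/89, 3/2, 7/2}) ∪ ((9/85, 6⋅ℯ) × [-9/5, 3/2]) ∪ ([4/5, 2⋅√3) × {-9/5, -6/37, 4/89, 7/2, 57/4})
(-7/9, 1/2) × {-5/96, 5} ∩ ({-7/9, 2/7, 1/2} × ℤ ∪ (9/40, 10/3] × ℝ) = (9/40, 1/2) × {-5/96, 5}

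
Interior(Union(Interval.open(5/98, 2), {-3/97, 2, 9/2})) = Interval.open(5/98, 2)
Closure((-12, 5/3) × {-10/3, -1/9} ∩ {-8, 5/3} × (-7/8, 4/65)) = {-8} × {-1/9}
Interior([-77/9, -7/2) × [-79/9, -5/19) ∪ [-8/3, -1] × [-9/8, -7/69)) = ((-77/9, -7/2) × (-79/9, -5/19)) ∪ ((-8/3, -1) × (-9/8, -7/69))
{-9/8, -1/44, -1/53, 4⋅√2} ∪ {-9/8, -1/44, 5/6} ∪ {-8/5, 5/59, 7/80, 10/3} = {-8/5, -9/8, -1/44, -1/53, 5/59, 7/80, 5/6, 10/3, 4⋅√2}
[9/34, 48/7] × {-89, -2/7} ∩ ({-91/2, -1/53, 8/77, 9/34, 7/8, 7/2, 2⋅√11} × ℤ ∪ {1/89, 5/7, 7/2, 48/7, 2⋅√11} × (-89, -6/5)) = {9/34, 7/8, 7/2, 2⋅√11} × {-89}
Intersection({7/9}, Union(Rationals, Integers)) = {7/9}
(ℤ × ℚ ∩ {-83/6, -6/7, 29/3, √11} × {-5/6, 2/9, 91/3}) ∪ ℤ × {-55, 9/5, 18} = ℤ × {-55, 9/5, 18}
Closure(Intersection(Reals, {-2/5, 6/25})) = {-2/5, 6/25}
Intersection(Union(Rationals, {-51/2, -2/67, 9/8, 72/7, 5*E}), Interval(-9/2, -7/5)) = Intersection(Interval(-9/2, -7/5), Rationals)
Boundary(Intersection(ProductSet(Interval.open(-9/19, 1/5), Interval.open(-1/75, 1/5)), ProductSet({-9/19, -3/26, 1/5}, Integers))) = ProductSet({-3/26}, Range(0, 1, 1))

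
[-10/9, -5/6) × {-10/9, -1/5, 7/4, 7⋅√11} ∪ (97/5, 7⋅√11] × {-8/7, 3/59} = ((97/5, 7⋅√11] × {-8/7, 3/59}) ∪ ([-10/9, -5/6) × {-10/9, -1/5, 7/4, 7⋅√11})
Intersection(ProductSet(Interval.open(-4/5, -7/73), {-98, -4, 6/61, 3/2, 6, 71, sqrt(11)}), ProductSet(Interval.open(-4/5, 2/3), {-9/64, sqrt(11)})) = ProductSet(Interval.open(-4/5, -7/73), {sqrt(11)})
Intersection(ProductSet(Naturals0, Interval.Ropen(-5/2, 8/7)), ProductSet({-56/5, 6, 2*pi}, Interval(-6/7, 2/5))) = ProductSet({6}, Interval(-6/7, 2/5))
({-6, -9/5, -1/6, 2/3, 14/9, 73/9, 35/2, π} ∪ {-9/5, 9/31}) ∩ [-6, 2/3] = {-6, -9/5, -1/6, 9/31, 2/3}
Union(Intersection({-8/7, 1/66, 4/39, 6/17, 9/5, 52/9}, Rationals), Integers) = Union({-8/7, 1/66, 4/39, 6/17, 9/5, 52/9}, Integers)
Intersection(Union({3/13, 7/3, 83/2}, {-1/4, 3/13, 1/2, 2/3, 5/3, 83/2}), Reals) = {-1/4, 3/13, 1/2, 2/3, 5/3, 7/3, 83/2}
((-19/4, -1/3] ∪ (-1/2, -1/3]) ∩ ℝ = (-19/4, -1/3]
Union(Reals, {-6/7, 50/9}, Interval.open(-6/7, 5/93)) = Interval(-oo, oo)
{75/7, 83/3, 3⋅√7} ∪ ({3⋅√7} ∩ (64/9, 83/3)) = {75/7, 83/3, 3⋅√7}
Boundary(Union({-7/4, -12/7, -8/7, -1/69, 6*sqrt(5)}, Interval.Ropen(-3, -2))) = {-3, -2, -7/4, -12/7, -8/7, -1/69, 6*sqrt(5)}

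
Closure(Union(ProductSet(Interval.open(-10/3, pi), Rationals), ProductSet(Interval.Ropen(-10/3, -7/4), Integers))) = ProductSet(Interval(-10/3, pi), Reals)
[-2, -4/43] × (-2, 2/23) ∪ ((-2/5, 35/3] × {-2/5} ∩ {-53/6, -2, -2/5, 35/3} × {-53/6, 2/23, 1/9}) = [-2, -4/43] × (-2, 2/23)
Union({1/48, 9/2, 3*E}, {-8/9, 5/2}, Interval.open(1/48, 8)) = Union({-8/9, 3*E}, Interval.Ropen(1/48, 8))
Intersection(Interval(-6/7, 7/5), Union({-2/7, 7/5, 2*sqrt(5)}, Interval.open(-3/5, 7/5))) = Interval.Lopen(-3/5, 7/5)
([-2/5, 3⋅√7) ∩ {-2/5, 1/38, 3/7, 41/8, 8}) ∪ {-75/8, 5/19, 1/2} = {-75/8, -2/5, 1/38, 5/19, 3/7, 1/2, 41/8}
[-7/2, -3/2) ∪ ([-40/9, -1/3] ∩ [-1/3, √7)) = [-7/2, -3/2) ∪ {-1/3}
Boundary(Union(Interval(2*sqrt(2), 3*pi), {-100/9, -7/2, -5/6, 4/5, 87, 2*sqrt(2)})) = {-100/9, -7/2, -5/6, 4/5, 87, 2*sqrt(2), 3*pi}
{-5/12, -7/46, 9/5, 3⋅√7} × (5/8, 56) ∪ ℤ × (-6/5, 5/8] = (ℤ × (-6/5, 5/8]) ∪ ({-5/12, -7/46, 9/5, 3⋅√7} × (5/8, 56))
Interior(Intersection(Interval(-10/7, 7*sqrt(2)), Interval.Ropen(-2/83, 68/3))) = Interval.open(-2/83, 7*sqrt(2))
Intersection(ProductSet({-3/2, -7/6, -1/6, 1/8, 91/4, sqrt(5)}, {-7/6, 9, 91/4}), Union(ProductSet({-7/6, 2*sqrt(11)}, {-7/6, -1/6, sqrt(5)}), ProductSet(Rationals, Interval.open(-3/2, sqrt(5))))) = ProductSet({-3/2, -7/6, -1/6, 1/8, 91/4}, {-7/6})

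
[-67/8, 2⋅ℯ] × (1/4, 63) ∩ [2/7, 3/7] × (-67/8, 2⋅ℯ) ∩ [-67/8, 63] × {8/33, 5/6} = [2/7, 3/7] × {5/6}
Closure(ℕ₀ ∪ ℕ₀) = ℕ₀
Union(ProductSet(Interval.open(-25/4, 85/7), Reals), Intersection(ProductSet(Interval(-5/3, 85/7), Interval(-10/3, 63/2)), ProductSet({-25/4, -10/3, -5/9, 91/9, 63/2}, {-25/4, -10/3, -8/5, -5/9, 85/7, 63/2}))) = ProductSet(Interval.open(-25/4, 85/7), Reals)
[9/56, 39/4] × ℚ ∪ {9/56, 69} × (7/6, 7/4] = ([9/56, 39/4] × ℚ) ∪ ({9/56, 69} × (7/6, 7/4])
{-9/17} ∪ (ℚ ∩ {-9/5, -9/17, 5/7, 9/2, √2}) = {-9/5, -9/17, 5/7, 9/2}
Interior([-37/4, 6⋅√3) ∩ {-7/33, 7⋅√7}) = ∅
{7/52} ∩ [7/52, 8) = {7/52}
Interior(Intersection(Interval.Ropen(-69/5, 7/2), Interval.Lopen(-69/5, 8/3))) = Interval.open(-69/5, 8/3)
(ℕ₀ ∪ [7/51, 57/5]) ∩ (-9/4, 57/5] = {0, 1, …, 11} ∪ [7/51, 57/5]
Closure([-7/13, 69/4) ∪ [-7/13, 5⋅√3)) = [-7/13, 69/4]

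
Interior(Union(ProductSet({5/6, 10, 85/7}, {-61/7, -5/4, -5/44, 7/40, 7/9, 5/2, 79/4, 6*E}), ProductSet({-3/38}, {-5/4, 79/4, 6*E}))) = EmptySet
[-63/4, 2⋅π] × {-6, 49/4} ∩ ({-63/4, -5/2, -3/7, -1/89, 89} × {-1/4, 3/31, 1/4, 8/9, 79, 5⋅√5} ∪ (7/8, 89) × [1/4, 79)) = (7/8, 2⋅π] × {49/4}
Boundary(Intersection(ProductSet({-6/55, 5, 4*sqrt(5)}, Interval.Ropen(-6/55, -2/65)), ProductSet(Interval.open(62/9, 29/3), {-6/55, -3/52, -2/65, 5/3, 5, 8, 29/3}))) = ProductSet({4*sqrt(5)}, {-6/55, -3/52})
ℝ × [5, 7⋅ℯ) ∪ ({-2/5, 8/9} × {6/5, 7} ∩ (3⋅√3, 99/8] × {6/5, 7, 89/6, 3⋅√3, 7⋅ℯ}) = ℝ × [5, 7⋅ℯ)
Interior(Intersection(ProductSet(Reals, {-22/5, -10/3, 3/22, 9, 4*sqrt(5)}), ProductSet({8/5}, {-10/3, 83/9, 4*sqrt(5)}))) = EmptySet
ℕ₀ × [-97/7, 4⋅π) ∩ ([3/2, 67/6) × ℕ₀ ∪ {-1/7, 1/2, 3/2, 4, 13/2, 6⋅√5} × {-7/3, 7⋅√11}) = ({4} × {-7/3}) ∪ ({2, 3, …, 11} × {0, 1, …, 12})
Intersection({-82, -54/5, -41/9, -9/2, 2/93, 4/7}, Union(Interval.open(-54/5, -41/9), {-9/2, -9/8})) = {-9/2}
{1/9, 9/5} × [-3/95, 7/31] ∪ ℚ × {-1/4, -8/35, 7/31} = (ℚ × {-1/4, -8/35, 7/31}) ∪ ({1/9, 9/5} × [-3/95, 7/31])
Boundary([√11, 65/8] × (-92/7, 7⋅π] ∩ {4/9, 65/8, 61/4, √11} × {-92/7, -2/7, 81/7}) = {65/8, √11} × {-2/7, 81/7}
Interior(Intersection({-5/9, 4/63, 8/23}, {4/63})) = EmptySet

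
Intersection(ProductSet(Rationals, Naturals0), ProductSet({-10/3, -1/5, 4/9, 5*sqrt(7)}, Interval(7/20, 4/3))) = ProductSet({-10/3, -1/5, 4/9}, Range(1, 2, 1))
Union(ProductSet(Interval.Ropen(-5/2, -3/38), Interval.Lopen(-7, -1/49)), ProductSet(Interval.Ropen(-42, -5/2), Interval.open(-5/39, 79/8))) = Union(ProductSet(Interval.Ropen(-42, -5/2), Interval.open(-5/39, 79/8)), ProductSet(Interval.Ropen(-5/2, -3/38), Interval.Lopen(-7, -1/49)))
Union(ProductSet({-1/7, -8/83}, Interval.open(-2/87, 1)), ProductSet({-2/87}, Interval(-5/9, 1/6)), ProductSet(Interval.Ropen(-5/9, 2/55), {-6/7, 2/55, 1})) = Union(ProductSet({-2/87}, Interval(-5/9, 1/6)), ProductSet({-1/7, -8/83}, Interval.open(-2/87, 1)), ProductSet(Interval.Ropen(-5/9, 2/55), {-6/7, 2/55, 1}))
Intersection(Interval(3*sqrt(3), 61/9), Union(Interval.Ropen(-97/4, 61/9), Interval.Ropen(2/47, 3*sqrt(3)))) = Interval.Ropen(3*sqrt(3), 61/9)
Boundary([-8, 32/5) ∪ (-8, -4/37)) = {-8, 32/5}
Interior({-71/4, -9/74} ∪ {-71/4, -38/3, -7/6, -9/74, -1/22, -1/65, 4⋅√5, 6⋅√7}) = ∅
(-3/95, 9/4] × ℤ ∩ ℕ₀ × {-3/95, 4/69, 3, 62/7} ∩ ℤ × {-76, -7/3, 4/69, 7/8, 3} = {0, 1, 2} × {3}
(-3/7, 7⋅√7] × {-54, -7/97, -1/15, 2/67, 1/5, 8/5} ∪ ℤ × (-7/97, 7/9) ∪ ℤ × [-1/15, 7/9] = (ℤ × (-7/97, 7/9]) ∪ ((-3/7, 7⋅√7] × {-54, -7/97, -1/15, 2/67, 1/5, 8/5})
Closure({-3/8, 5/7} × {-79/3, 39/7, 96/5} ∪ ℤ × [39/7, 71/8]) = (ℤ × [39/7, 71/8]) ∪ ({-3/8, 5/7} × {-79/3, 39/7, 96/5})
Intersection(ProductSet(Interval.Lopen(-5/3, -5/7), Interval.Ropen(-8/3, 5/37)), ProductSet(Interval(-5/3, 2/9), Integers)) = ProductSet(Interval.Lopen(-5/3, -5/7), Range(-2, 1, 1))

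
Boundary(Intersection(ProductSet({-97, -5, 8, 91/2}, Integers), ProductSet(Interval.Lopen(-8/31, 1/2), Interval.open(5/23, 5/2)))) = EmptySet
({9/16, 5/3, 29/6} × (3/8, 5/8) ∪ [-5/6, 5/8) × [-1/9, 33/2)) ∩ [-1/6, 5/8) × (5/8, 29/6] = [-1/6, 5/8) × (5/8, 29/6]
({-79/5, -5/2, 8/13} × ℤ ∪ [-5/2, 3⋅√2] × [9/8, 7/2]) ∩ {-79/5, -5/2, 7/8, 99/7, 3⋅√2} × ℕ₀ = ({-79/5, -5/2} × ℕ₀) ∪ ({-5/2, 7/8, 3⋅√2} × {2, 3})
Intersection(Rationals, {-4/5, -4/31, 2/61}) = {-4/5, -4/31, 2/61}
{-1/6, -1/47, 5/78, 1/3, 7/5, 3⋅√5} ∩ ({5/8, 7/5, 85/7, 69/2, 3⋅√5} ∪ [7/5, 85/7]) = {7/5, 3⋅√5}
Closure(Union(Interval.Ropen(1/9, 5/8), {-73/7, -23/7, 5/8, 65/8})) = Union({-73/7, -23/7, 65/8}, Interval(1/9, 5/8))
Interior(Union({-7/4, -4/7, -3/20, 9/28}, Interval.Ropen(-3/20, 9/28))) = Interval.open(-3/20, 9/28)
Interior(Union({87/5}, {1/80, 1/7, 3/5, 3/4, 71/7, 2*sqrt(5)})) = EmptySet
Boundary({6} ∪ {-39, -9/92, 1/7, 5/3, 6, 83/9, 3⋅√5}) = {-39, -9/92, 1/7, 5/3, 6, 83/9, 3⋅√5}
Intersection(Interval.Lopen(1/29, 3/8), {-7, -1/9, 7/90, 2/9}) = {7/90, 2/9}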